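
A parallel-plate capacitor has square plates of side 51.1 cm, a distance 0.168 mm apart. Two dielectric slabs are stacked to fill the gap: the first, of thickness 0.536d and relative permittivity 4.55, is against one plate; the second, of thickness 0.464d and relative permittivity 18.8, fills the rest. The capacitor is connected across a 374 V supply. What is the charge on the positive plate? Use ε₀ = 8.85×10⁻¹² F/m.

Q ≈ 36.1 μC

A = (51.1 cm)² = 0.261 m².
Stacked slabs ⇒ two capacitors in series, each with the full plate area.
C₁ = κ₁ε₀A/d₁ = 4.55 × 8.85×10⁻¹² × 0.261 / 9.00×10⁻⁵ = 1.17×10⁻⁷ F.
C₂ = κ₂ε₀A/d₂ = 18.8 × 8.85×10⁻¹² × 0.261 / 7.80×10⁻⁵ = 5.57×10⁻⁷ F.
C = (1/C₁ + 1/C₂)⁻¹ = 9.65×10⁻⁸ F.
Q = CV = 9.65×10⁻⁸ × 374 = 3.61×10⁻⁵ C.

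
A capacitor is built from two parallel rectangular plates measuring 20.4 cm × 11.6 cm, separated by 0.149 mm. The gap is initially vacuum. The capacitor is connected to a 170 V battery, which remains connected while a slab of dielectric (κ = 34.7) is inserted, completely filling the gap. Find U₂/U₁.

U₂/U₁ ≈ 34.7

Battery connected ⇒ V is held fixed.
C₂ = 34.7 C₁ and U = ½CV², so U₂/U₁ = C₂/C₁ = 34.7.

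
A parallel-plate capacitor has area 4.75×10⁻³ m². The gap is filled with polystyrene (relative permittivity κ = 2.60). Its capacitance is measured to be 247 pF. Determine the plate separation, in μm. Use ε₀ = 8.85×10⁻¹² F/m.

443 μm

d = κε₀A/C = 2.60 × 8.85×10⁻¹² × 4.75×10⁻³ / 2.47×10⁻¹⁰ = 4.43×10⁻⁴ m.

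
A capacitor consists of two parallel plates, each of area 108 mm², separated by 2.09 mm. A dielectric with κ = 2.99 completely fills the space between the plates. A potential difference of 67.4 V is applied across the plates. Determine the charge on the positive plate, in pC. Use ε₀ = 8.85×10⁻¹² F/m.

92.2 pC

A = 108 mm² = 1.08×10⁻⁴ m².
C = κε₀A/d = 2.99 × 8.85×10⁻¹² × 1.08×10⁻⁴ / 2.09×10⁻³ = 1.37×10⁻¹² F.
Q = CV = 1.37×10⁻¹² × 67.4 = 9.22×10⁻¹¹ C.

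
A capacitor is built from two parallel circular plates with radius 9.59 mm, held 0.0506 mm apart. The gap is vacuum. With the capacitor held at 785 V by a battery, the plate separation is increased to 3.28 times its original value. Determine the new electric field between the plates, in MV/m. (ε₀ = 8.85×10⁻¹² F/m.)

4.73 MV/m

A = π(9.59 mm)² = 2.89×10⁻⁴ m².
Initially C₁ = ε₀A/d = 8.85×10⁻¹² × 2.89×10⁻⁴ / 5.06×10⁻⁵ = 5.05×10⁻¹¹ F.
E₁ = 1.55×10⁷ V/m.
Battery connected ⇒ V is held fixed. E = V/d, so E₂/E₁ = d₁/d₂ = 0.305.
E₂ = 0.305 × 1.55×10⁷ = 4.73×10⁶ V/m.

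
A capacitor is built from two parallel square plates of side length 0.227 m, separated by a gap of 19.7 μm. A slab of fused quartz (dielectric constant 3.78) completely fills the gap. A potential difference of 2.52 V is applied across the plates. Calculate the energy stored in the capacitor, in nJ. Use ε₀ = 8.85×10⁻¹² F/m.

278 nJ

A = (0.227 m)² = 5.15×10⁻² m².
C = κε₀A/d = 3.78 × 8.85×10⁻¹² × 5.15×10⁻² / 1.97×10⁻⁵ = 8.75×10⁻⁸ F.
U = ½CV² = ½ × 8.75×10⁻⁸ × (2.52)² = 2.78×10⁻⁷ J.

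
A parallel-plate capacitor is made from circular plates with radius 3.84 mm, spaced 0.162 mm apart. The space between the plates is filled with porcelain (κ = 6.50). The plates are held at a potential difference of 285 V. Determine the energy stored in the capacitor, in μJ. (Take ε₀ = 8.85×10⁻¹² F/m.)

0.668 μJ

A = π(3.84 mm)² = 4.63×10⁻⁵ m².
C = κε₀A/d = 6.50 × 8.85×10⁻¹² × 4.63×10⁻⁵ / 1.62×10⁻⁴ = 1.64×10⁻¹¹ F.
U = ½CV² = ½ × 1.64×10⁻¹¹ × (285)² = 6.68×10⁻⁷ J.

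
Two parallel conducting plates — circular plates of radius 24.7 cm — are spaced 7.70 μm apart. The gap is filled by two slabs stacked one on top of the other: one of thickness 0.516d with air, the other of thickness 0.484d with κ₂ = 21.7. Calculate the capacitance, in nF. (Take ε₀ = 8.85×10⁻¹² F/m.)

A = π(24.7 cm)² = 0.192 m².
Stacked slabs ⇒ two capacitors in series, each with the full plate area.
C₁ = κ₁ε₀A/d₁ = 1.00 × 8.85×10⁻¹² × 0.192 / 3.97×10⁻⁶ = 4.27×10⁻⁷ F.
C₂ = κ₂ε₀A/d₂ = 21.7 × 8.85×10⁻¹² × 0.192 / 3.73×10⁻⁶ = 9.88×10⁻⁶ F.
C = (1/C₁ + 1/C₂)⁻¹ = 4.09×10⁻⁷ F.

409 nF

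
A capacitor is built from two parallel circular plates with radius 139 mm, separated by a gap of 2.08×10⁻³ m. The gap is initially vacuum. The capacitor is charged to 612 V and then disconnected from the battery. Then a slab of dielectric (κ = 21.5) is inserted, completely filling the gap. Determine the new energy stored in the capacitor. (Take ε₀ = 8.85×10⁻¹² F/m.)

A = π(139 mm)² = 6.07×10⁻² m².
Initially C₁ = ε₀A/d = 8.85×10⁻¹² × 6.07×10⁻² / 2.08×10⁻³ = 2.58×10⁻¹⁰ F.
U₁ = 4.84×10⁻⁵ J.
Isolated ⇒ Q is held fixed. C₂ = 21.5 C₁ and U = Q²/(2C), so U₂/U₁ = C₁/C₂ = 0.0465.
U₂ = 0.0465 × 4.84×10⁻⁵ = 2.25×10⁻⁶ J.

U ≈ 2.25 μJ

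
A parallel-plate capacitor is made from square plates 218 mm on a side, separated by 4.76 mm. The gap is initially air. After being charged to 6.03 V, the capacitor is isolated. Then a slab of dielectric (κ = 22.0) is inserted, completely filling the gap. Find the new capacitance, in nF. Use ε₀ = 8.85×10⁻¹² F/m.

A = (218 mm)² = 4.75×10⁻² m².
Initially C₁ = ε₀A/d = 8.85×10⁻¹² × 4.75×10⁻² / 4.76×10⁻³ = 8.84×10⁻¹¹ F.
C = κε₀A/d scales with κ, so C₂/C₁ = κ = 22.0.
C₂ = 22.0 × 8.84×10⁻¹¹ = 1.94×10⁻⁹ F.

C ≈ 1.94 nF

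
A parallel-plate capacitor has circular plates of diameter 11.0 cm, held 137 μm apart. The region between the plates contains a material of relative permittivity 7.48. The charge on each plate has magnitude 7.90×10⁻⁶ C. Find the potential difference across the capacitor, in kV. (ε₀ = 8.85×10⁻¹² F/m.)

V ≈ 1.72 kV

A = π(11.0/2 cm)² = 9.50×10⁻³ m².
C = κε₀A/d = 7.48 × 8.85×10⁻¹² × 9.50×10⁻³ / 1.37×10⁻⁴ = 4.59×10⁻⁹ F.
V = Q/C = 7.90×10⁻⁶ / 4.59×10⁻⁹ = 1.72×10³ V.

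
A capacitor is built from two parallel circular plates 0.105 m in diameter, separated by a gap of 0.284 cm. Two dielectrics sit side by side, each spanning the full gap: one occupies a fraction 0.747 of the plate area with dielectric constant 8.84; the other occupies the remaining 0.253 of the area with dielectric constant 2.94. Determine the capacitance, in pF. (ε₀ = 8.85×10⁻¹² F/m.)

A = π(0.105/2 m)² = 8.66×10⁻³ m².
Side-by-side slabs ⇒ two capacitors in parallel, each spanning the full gap.
C₁ = κ₁ε₀A₁/d = 8.84 × 8.85×10⁻¹² × 6.47×10⁻³ / 2.84×10⁻³ = 1.78×10⁻¹⁰ F.
C₂ = κ₂ε₀A₂/d = 2.94 × 8.85×10⁻¹² × 2.19×10⁻³ / 2.84×10⁻³ = 2.01×10⁻¹¹ F.
C = C₁ + C₂ = 1.98×10⁻¹⁰ F.

198 pF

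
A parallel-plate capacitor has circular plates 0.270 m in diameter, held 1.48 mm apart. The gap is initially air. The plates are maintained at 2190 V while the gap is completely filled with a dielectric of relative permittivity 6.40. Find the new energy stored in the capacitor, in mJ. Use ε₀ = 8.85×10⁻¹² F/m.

A = π(0.270/2 m)² = 5.73×10⁻² m².
Initially C₁ = ε₀A/d = 8.85×10⁻¹² × 5.73×10⁻² / 1.48×10⁻³ = 3.42×10⁻¹⁰ F.
U₁ = 8.21×10⁻⁴ J.
Battery connected ⇒ V is held fixed. C₂ = 6.40 C₁ and U = ½CV², so U₂/U₁ = C₂/C₁ = 6.40.
U₂ = 6.40 × 8.21×10⁻⁴ = 5.25×10⁻³ J.

U ≈ 5.25 mJ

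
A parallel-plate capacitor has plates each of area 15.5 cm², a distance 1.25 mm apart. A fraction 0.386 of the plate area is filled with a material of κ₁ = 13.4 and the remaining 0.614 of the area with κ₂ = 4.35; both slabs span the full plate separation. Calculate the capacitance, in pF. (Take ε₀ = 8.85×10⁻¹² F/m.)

C ≈ 86.1 pF

A = 15.5 cm² = 1.55×10⁻³ m².
Side-by-side slabs ⇒ two capacitors in parallel, each spanning the full gap.
C₁ = κ₁ε₀A₁/d = 13.4 × 8.85×10⁻¹² × 5.98×10⁻⁴ / 1.25×10⁻³ = 5.68×10⁻¹¹ F.
C₂ = κ₂ε₀A₂/d = 4.35 × 8.85×10⁻¹² × 9.52×10⁻⁴ / 1.25×10⁻³ = 2.93×10⁻¹¹ F.
C = C₁ + C₂ = 8.61×10⁻¹¹ F.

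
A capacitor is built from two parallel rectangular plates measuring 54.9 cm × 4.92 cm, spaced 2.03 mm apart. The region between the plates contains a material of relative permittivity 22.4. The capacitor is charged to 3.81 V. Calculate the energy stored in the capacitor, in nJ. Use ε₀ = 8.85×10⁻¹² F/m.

U ≈ 19.1 nJ

A = 54.9 × 4.92 cm² = 2.70×10⁻² m².
C = κε₀A/d = 22.4 × 8.85×10⁻¹² × 2.70×10⁻² / 2.03×10⁻³ = 2.64×10⁻⁹ F.
U = ½CV² = ½ × 2.64×10⁻⁹ × (3.81)² = 1.91×10⁻⁸ J.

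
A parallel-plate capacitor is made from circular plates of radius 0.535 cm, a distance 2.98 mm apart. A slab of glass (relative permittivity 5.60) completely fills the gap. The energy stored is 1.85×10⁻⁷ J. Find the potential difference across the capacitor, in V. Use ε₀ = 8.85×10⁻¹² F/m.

A = π(0.535 cm)² = 8.99×10⁻⁵ m².
C = κε₀A/d = 5.60 × 8.85×10⁻¹² × 8.99×10⁻⁵ / 2.98×10⁻³ = 1.50×10⁻¹² F.
V = √(2U/C) = √(2 × 1.85×10⁻⁷ / 1.50×10⁻¹²) = 4.97×10² V.

V ≈ 497 V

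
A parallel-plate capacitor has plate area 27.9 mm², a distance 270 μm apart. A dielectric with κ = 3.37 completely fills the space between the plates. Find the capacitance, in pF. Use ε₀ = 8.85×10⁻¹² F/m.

A = 27.9 mm² = 2.79×10⁻⁵ m².
C = κε₀A/d = 3.37 × 8.85×10⁻¹² × 2.79×10⁻⁵ / 2.70×10⁻⁴ = 3.08×10⁻¹² F.

C ≈ 3.08 pF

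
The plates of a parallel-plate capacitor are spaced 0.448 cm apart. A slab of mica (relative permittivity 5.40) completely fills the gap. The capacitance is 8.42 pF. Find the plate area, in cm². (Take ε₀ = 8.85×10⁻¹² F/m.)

A = Cd/(κε₀) = 8.42×10⁻¹² × 4.48×10⁻³ / (5.40 × 8.85×10⁻¹²) = 7.89×10⁻⁴ m².

7.89 cm²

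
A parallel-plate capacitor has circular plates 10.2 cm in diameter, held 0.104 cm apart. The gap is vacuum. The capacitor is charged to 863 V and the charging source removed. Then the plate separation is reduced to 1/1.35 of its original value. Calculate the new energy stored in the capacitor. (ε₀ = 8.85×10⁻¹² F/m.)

U ≈ 19.2 μJ

A = π(10.2/2 cm)² = 8.17×10⁻³ m².
Initially C₁ = ε₀A/d = 8.85×10⁻¹² × 8.17×10⁻³ / 1.04×10⁻³ = 6.95×10⁻¹¹ F.
U₁ = 2.59×10⁻⁵ J.
Isolated ⇒ Q is held fixed. C₂ = 1.35 C₁ and U = Q²/(2C), so U₂/U₁ = C₁/C₂ = 0.741.
U₂ = 0.741 × 2.59×10⁻⁵ = 1.92×10⁻⁵ J.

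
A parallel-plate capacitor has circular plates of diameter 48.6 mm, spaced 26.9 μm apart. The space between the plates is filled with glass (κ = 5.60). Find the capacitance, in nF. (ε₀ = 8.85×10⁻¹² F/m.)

C ≈ 3.42 nF

A = π(48.6/2 mm)² = 1.86×10⁻³ m².
C = κε₀A/d = 5.60 × 8.85×10⁻¹² × 1.86×10⁻³ / 2.69×10⁻⁵ = 3.42×10⁻⁹ F.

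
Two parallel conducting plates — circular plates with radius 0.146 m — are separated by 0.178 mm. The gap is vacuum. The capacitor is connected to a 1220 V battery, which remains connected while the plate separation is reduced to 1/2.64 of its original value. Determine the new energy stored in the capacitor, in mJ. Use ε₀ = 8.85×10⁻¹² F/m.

U ≈ 6.54 mJ

A = π(0.146 m)² = 6.70×10⁻² m².
Initially C₁ = ε₀A/d = 8.85×10⁻¹² × 6.70×10⁻² / 1.78×10⁻⁴ = 3.33×10⁻⁹ F.
U₁ = 2.48×10⁻³ J.
Battery connected ⇒ V is held fixed. C₂ = 2.64 C₁ and U = ½CV², so U₂/U₁ = C₂/C₁ = 2.64.
U₂ = 2.64 × 2.48×10⁻³ = 6.54×10⁻³ J.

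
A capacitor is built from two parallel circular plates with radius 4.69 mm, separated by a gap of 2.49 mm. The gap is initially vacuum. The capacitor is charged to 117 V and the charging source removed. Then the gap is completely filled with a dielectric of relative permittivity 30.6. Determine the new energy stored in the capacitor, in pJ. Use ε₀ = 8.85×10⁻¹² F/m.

A = π(4.69 mm)² = 6.91×10⁻⁵ m².
Initially C₁ = ε₀A/d = 8.85×10⁻¹² × 6.91×10⁻⁵ / 2.49×10⁻³ = 2.46×10⁻¹³ F.
U₁ = 1.68×10⁻⁹ J.
Isolated ⇒ Q is held fixed. C₂ = 30.6 C₁ and U = Q²/(2C), so U₂/U₁ = C₁/C₂ = 0.0327.
U₂ = 0.0327 × 1.68×10⁻⁹ = 5.49×10⁻¹¹ J.

U ≈ 54.9 pJ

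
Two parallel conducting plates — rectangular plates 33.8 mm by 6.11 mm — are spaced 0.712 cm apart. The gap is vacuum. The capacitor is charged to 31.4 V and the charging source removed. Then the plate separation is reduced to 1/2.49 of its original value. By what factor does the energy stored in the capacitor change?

Isolated ⇒ Q is held fixed.
C₂ = 2.49 C₁ and U = Q²/(2C), so U₂/U₁ = C₁/C₂ = 0.402.

0.402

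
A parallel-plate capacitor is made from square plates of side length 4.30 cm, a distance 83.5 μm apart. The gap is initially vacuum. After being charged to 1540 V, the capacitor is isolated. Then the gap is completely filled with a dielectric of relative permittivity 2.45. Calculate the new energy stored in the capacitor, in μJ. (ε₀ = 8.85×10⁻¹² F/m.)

U ≈ 94.9 μJ

A = (4.30 cm)² = 1.85×10⁻³ m².
Initially C₁ = ε₀A/d = 8.85×10⁻¹² × 1.85×10⁻³ / 8.35×10⁻⁵ = 1.96×10⁻¹⁰ F.
U₁ = 2.32×10⁻⁴ J.
Isolated ⇒ Q is held fixed. C₂ = 2.45 C₁ and U = Q²/(2C), so U₂/U₁ = C₁/C₂ = 0.408.
U₂ = 0.408 × 2.32×10⁻⁴ = 9.49×10⁻⁵ J.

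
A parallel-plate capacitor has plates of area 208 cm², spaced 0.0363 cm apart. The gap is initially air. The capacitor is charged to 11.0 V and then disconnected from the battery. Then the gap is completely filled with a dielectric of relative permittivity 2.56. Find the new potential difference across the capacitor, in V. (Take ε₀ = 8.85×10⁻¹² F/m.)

A = 208 cm² = 2.08×10⁻² m².
Initially C₁ = ε₀A/d = 8.85×10⁻¹² × 2.08×10⁻² / 3.63×10⁻⁴ = 5.07×10⁻¹⁰ F.
V₁ = 11.0 V.
Isolated ⇒ Q is held fixed. C₂ = 2.56 C₁ and V = Q/C, so V₂/V₁ = C₁/C₂ = 0.391.
V₂ = 0.391 × 11.0 = 4.30 V.

V ≈ 4.30 V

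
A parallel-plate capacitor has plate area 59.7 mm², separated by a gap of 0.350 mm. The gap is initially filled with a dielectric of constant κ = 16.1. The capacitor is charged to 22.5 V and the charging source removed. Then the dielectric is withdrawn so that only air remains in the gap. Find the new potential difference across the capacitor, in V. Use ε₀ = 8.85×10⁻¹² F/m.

A = 59.7 mm² = 5.97×10⁻⁵ m².
Initially C₁ = κε₀A/d = 16.1 × 8.85×10⁻¹² × 5.97×10⁻⁵ / 3.50×10⁻⁴ = 2.43×10⁻¹¹ F.
V₁ = 22.5 V.
Isolated ⇒ Q is held fixed. C₂ = 0.0621 C₁ and V = Q/C, so V₂/V₁ = C₁/C₂ = 16.1.
V₂ = 16.1 × 22.5 = 3.62×10² V.

362 V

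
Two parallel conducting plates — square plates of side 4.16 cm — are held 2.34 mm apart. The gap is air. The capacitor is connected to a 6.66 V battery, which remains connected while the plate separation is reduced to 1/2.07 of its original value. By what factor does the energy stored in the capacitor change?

U₂/U₁ ≈ 2.07

Battery connected ⇒ V is held fixed.
C₂ = 2.07 C₁ and U = ½CV², so U₂/U₁ = C₂/C₁ = 2.07.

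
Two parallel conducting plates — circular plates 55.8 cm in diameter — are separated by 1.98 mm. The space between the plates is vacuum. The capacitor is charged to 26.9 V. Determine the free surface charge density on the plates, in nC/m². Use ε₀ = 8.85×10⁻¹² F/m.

A = π(55.8/2 cm)² = 0.245 m².
C = ε₀A/d = 8.85×10⁻¹² × 0.245 / 1.98×10⁻³ = 1.09×10⁻⁹ F.
σ = Q/A = CV/A = 1.09×10⁻⁹ × 26.9 / 0.245 = 1.20×10⁻⁷ C/m².

σ ≈ 120 nC/m²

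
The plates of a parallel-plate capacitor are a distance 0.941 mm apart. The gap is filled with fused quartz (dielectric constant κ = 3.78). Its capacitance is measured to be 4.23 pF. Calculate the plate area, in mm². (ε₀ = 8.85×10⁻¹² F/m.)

A = Cd/(κε₀) = 4.23×10⁻¹² × 9.41×10⁻⁴ / (3.78 × 8.85×10⁻¹²) = 1.19×10⁻⁴ m².

A ≈ 119 mm²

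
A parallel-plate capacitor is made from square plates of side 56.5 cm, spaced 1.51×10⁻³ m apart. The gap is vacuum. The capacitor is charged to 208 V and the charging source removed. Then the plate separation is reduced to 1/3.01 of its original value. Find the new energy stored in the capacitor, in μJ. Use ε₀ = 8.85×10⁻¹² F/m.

U ≈ 13.4 μJ

A = (56.5 cm)² = 0.319 m².
Initially C₁ = ε₀A/d = 8.85×10⁻¹² × 0.319 / 1.51×10⁻³ = 1.87×10⁻⁹ F.
U₁ = 4.05×10⁻⁵ J.
Isolated ⇒ Q is held fixed. C₂ = 3.01 C₁ and U = Q²/(2C), so U₂/U₁ = C₁/C₂ = 0.332.
U₂ = 0.332 × 4.05×10⁻⁵ = 1.34×10⁻⁵ J.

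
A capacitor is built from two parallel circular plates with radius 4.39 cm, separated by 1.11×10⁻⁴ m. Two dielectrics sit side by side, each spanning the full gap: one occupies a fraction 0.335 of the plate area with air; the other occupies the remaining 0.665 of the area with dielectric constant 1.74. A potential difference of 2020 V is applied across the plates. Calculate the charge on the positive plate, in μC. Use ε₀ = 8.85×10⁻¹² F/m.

A = π(4.39 cm)² = 6.05×10⁻³ m².
Side-by-side slabs ⇒ two capacitors in parallel, each spanning the full gap.
C₁ = κ₁ε₀A₁/d = 1.00 × 8.85×10⁻¹² × 2.03×10⁻³ / 1.11×10⁻⁴ = 1.62×10⁻¹⁰ F.
C₂ = κ₂ε₀A₂/d = 1.74 × 8.85×10⁻¹² × 4.03×10⁻³ / 1.11×10⁻⁴ = 5.59×10⁻¹⁰ F.
C = C₁ + C₂ = 7.20×10⁻¹⁰ F.
Q = CV = 7.20×10⁻¹⁰ × 2020 = 1.45×10⁻⁶ C.

1.45 μC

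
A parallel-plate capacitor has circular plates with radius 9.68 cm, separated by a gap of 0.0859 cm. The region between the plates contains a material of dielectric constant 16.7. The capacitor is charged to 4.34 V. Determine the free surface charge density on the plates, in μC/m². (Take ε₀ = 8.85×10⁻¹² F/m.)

0.747 μC/m²

A = π(9.68 cm)² = 2.94×10⁻² m².
C = κε₀A/d = 16.7 × 8.85×10⁻¹² × 2.94×10⁻² / 8.59×10⁻⁴ = 5.06×10⁻⁹ F.
σ = Q/A = CV/A = 5.06×10⁻⁹ × 4.34 / 2.94×10⁻² = 7.47×10⁻⁷ C/m².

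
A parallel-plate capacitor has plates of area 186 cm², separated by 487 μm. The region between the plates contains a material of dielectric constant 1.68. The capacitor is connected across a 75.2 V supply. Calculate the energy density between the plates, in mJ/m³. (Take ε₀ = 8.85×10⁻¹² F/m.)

E = V/d = 75.2 / 4.87×10⁻⁴ = 1.54×10⁵ V/m.
u = ½κε₀E² = ½ × 1.68 × 8.85×10⁻¹² × (1.54×10⁵)² = 0.177 J/m³.

177 mJ/m³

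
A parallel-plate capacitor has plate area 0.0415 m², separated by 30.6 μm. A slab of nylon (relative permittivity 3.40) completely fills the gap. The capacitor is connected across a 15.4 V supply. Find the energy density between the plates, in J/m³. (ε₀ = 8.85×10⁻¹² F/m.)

E = V/d = 15.4 / 3.06×10⁻⁵ = 5.03×10⁵ V/m.
u = ½κε₀E² = ½ × 3.40 × 8.85×10⁻¹² × (5.03×10⁵)² = 3.81 J/m³.

3.81 J/m³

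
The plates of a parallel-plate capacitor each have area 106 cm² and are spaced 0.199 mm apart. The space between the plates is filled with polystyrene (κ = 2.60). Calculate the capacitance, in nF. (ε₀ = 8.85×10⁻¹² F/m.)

A = 106 cm² = 1.06×10⁻² m².
C = κε₀A/d = 2.60 × 8.85×10⁻¹² × 1.06×10⁻² / 1.99×10⁻⁴ = 1.23×10⁻⁹ F.

C ≈ 1.23 nF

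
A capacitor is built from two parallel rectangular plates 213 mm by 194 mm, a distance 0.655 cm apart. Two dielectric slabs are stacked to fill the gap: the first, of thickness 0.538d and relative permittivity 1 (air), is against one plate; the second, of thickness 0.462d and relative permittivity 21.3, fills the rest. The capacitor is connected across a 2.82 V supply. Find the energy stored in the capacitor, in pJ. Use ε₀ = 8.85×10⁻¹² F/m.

A = 213 × 194 mm² = 4.13×10⁻² m².
Stacked slabs ⇒ two capacitors in series, each with the full plate area.
C₁ = κ₁ε₀A/d₁ = 1.00 × 8.85×10⁻¹² × 4.13×10⁻² / 3.52×10⁻³ = 1.04×10⁻¹⁰ F.
C₂ = κ₂ε₀A/d₂ = 21.3 × 8.85×10⁻¹² × 4.13×10⁻² / 3.03×10⁻³ = 2.57×10⁻⁹ F.
C = (1/C₁ + 1/C₂)⁻¹ = 9.98×10⁻¹¹ F.
U = ½CV² = ½ × 9.98×10⁻¹¹ × (2.82)² = 3.97×10⁻¹⁰ J.

397 pJ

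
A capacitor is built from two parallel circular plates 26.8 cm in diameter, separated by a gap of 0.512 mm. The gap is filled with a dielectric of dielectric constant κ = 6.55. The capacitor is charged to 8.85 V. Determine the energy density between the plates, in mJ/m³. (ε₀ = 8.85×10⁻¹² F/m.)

E = V/d = 8.85 / 5.12×10⁻⁴ = 1.73×10⁴ V/m.
u = ½κε₀E² = ½ × 6.55 × 8.85×10⁻¹² × (1.73×10⁴)² = 8.66×10⁻³ J/m³.

8.66 mJ/m³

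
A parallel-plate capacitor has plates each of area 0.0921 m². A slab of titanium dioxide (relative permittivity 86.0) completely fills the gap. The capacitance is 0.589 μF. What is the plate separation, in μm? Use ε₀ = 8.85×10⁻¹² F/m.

d = κε₀A/C = 86.0 × 8.85×10⁻¹² × 9.21×10⁻² / 5.89×10⁻⁷ = 1.19×10⁻⁴ m.

119 μm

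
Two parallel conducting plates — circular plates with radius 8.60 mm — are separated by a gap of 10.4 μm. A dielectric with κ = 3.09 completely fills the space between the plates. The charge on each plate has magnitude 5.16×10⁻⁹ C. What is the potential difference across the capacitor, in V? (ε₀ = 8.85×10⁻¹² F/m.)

V ≈ 8.45 V

A = π(8.60 mm)² = 2.32×10⁻⁴ m².
C = κε₀A/d = 3.09 × 8.85×10⁻¹² × 2.32×10⁻⁴ / 1.04×10⁻⁵ = 6.11×10⁻¹⁰ F.
V = Q/C = 5.16×10⁻⁹ / 6.11×10⁻¹⁰ = 8.45 V.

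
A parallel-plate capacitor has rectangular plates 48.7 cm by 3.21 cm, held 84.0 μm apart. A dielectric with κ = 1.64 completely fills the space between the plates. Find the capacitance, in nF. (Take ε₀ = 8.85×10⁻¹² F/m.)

2.70 nF

A = 48.7 × 3.21 cm² = 1.56×10⁻² m².
C = κε₀A/d = 1.64 × 8.85×10⁻¹² × 1.56×10⁻² / 8.40×10⁻⁵ = 2.70×10⁻⁹ F.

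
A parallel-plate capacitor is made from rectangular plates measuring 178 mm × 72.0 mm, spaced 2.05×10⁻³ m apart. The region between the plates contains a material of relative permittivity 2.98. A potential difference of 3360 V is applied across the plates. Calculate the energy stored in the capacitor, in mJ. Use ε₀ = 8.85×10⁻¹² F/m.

U ≈ 0.931 mJ

A = 178 × 72.0 mm² = 1.28×10⁻² m².
C = κε₀A/d = 2.98 × 8.85×10⁻¹² × 1.28×10⁻² / 2.05×10⁻³ = 1.65×10⁻¹⁰ F.
U = ½CV² = ½ × 1.65×10⁻¹⁰ × (3360)² = 9.31×10⁻⁴ J.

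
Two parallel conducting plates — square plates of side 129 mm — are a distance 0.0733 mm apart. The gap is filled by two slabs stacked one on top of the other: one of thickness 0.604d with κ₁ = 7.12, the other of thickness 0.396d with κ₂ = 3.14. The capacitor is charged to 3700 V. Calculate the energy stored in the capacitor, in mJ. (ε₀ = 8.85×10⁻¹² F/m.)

A = (129 mm)² = 1.66×10⁻² m².
Stacked slabs ⇒ two capacitors in series, each with the full plate area.
C₁ = κ₁ε₀A/d₁ = 7.12 × 8.85×10⁻¹² × 1.66×10⁻² / 4.43×10⁻⁵ = 2.37×10⁻⁸ F.
C₂ = κ₂ε₀A/d₂ = 3.14 × 8.85×10⁻¹² × 1.66×10⁻² / 2.90×10⁻⁵ = 1.59×10⁻⁸ F.
C = (1/C₁ + 1/C₂)⁻¹ = 9.52×10⁻⁹ F.
U = ½CV² = ½ × 9.52×10⁻⁹ × (3700)² = 6.52×10⁻² J.

U ≈ 65.2 mJ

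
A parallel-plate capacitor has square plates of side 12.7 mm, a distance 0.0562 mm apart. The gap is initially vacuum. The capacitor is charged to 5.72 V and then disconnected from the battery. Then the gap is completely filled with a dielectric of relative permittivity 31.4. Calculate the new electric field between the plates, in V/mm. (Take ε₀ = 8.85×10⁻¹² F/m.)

A = (12.7 mm)² = 1.61×10⁻⁴ m².
Initially C₁ = ε₀A/d = 8.85×10⁻¹² × 1.61×10⁻⁴ / 5.62×10⁻⁵ = 2.54×10⁻¹¹ F.
E₁ = 1.02×10⁵ V/m.
Isolated ⇒ Q is held fixed. V₂ = Q/C₂ = V₁/31.4; E = V/d, so E₂/E₁ = (V₂/V₁)(d₁/d₂) = 0.0318.
E₂ = 0.0318 × 1.02×10⁵ = 3.24×10³ V/m.

3.24 V/mm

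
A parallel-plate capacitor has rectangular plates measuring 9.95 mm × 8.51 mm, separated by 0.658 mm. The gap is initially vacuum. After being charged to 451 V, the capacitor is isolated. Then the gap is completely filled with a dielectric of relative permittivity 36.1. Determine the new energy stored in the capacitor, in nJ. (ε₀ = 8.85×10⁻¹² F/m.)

U ≈ 3.21 nJ

A = 9.95 × 8.51 mm² = 8.47×10⁻⁵ m².
Initially C₁ = ε₀A/d = 8.85×10⁻¹² × 8.47×10⁻⁵ / 6.58×10⁻⁴ = 1.14×10⁻¹² F.
U₁ = 1.16×10⁻⁷ J.
Isolated ⇒ Q is held fixed. C₂ = 36.1 C₁ and U = Q²/(2C), so U₂/U₁ = C₁/C₂ = 0.0277.
U₂ = 0.0277 × 1.16×10⁻⁷ = 3.21×10⁻⁹ J.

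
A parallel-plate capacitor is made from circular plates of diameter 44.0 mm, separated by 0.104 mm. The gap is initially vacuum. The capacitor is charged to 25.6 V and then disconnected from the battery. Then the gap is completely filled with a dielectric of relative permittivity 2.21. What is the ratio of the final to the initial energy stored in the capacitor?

Isolated ⇒ Q is held fixed.
C₂ = 2.21 C₁ and U = Q²/(2C), so U₂/U₁ = C₁/C₂ = 0.452.

0.452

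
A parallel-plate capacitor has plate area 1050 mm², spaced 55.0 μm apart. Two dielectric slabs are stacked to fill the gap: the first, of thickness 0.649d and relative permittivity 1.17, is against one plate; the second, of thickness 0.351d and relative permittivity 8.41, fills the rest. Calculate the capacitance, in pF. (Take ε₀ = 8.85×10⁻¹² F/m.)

A = 1050 mm² = 1.05×10⁻³ m².
Stacked slabs ⇒ two capacitors in series, each with the full plate area.
C₁ = κ₁ε₀A/d₁ = 1.17 × 8.85×10⁻¹² × 1.05×10⁻³ / 3.57×10⁻⁵ = 3.05×10⁻¹⁰ F.
C₂ = κ₂ε₀A/d₂ = 8.41 × 8.85×10⁻¹² × 1.05×10⁻³ / 1.93×10⁻⁵ = 4.05×10⁻⁹ F.
C = (1/C₁ + 1/C₂)⁻¹ = 2.83×10⁻¹⁰ F.

283 pF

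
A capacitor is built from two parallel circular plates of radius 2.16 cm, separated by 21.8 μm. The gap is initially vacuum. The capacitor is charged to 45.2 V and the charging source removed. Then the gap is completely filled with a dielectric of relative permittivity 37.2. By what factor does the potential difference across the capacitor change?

0.0269

Isolated ⇒ Q is held fixed.
C₂ = 37.2 C₁ and V = Q/C, so V₂/V₁ = C₁/C₂ = 0.0269.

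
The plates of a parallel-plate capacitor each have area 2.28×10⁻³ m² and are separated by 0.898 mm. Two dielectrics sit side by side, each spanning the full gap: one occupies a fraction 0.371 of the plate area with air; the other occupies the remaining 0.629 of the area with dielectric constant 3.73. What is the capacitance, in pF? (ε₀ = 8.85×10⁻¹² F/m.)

C ≈ 61.1 pF

Side-by-side slabs ⇒ two capacitors in parallel, each spanning the full gap.
C₁ = κ₁ε₀A₁/d = 1.00 × 8.85×10⁻¹² × 8.46×10⁻⁴ / 8.98×10⁻⁴ = 8.34×10⁻¹² F.
C₂ = κ₂ε₀A₂/d = 3.73 × 8.85×10⁻¹² × 1.43×10⁻³ / 8.98×10⁻⁴ = 5.27×10⁻¹¹ F.
C = C₁ + C₂ = 6.11×10⁻¹¹ F.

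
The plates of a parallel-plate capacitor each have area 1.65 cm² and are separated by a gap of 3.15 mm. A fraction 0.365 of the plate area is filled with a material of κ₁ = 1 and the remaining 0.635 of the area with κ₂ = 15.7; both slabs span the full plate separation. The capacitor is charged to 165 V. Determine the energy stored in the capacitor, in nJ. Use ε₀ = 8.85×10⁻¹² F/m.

65.2 nJ

A = 1.65 cm² = 1.65×10⁻⁴ m².
Side-by-side slabs ⇒ two capacitors in parallel, each spanning the full gap.
C₁ = κ₁ε₀A₁/d = 1.00 × 8.85×10⁻¹² × 6.02×10⁻⁵ / 3.15×10⁻³ = 1.69×10⁻¹³ F.
C₂ = κ₂ε₀A₂/d = 15.7 × 8.85×10⁻¹² × 1.05×10⁻⁴ / 3.15×10⁻³ = 4.62×10⁻¹² F.
C = C₁ + C₂ = 4.79×10⁻¹² F.
U = ½CV² = ½ × 4.79×10⁻¹² × (165)² = 6.52×10⁻⁸ J.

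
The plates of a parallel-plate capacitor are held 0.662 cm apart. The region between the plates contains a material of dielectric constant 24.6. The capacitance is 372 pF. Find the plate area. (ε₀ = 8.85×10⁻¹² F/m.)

113 cm²

A = Cd/(κε₀) = 3.72×10⁻¹⁰ × 6.62×10⁻³ / (24.6 × 8.85×10⁻¹²) = 1.13×10⁻² m².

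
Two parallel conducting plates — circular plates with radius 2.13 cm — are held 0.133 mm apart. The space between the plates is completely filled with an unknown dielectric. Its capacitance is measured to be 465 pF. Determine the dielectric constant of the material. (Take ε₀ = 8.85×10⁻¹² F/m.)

4.90

A = π(2.13 cm)² = 1.43×10⁻³ m².
κ = Cd/(ε₀A) = 4.65×10⁻¹⁰ × 1.33×10⁻⁴ / (8.85×10⁻¹² × 1.43×10⁻³) = 4.90.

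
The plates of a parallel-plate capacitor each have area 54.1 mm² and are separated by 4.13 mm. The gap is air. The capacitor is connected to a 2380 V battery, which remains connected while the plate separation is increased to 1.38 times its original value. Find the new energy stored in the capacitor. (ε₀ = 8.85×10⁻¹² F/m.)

A = 54.1 mm² = 5.41×10⁻⁵ m².
Initially C₁ = ε₀A/d = 8.85×10⁻¹² × 5.41×10⁻⁵ / 4.13×10⁻³ = 1.16×10⁻¹³ F.
U₁ = 3.28×10⁻⁷ J.
Battery connected ⇒ V is held fixed. C₂ = 0.725 C₁ and U = ½CV², so U₂/U₁ = C₂/C₁ = 0.725.
U₂ = 0.725 × 3.28×10⁻⁷ = 2.38×10⁻⁷ J.

238 nJ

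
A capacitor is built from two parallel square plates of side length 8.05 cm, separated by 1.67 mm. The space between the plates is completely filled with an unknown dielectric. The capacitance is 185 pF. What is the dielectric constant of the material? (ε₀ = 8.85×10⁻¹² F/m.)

A = (8.05 cm)² = 6.48×10⁻³ m².
κ = Cd/(ε₀A) = 1.85×10⁻¹⁰ × 1.67×10⁻³ / (8.85×10⁻¹² × 6.48×10⁻³) = 5.39.

κ ≈ 5.39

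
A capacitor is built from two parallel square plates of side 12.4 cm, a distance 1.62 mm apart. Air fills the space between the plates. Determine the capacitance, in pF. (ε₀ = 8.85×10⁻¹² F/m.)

A = (12.4 cm)² = 1.54×10⁻² m².
C = ε₀A/d = 8.85×10⁻¹² × 1.54×10⁻² / 1.62×10⁻³ = 8.40×10⁻¹¹ F.

C ≈ 84.0 pF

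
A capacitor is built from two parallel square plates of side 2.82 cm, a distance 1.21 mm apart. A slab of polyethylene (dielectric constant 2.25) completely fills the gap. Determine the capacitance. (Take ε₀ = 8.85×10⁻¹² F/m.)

A = (2.82 cm)² = 7.95×10⁻⁴ m².
C = κε₀A/d = 2.25 × 8.85×10⁻¹² × 7.95×10⁻⁴ / 1.21×10⁻³ = 1.31×10⁻¹¹ F.

C ≈ 13.1 pF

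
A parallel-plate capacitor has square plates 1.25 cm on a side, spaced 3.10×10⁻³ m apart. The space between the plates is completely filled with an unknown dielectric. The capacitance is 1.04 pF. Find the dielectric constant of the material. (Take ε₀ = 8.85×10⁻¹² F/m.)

A = (1.25 cm)² = 1.56×10⁻⁴ m².
κ = Cd/(ε₀A) = 1.04×10⁻¹² × 3.10×10⁻³ / (8.85×10⁻¹² × 1.56×10⁻⁴) = 2.33.

2.33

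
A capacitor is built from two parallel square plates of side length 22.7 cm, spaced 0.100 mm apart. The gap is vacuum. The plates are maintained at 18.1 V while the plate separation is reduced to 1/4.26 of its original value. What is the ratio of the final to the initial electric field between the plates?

Battery connected ⇒ V is held fixed.
E = V/d, so E₂/E₁ = d₁/d₂ = 4.26.

4.26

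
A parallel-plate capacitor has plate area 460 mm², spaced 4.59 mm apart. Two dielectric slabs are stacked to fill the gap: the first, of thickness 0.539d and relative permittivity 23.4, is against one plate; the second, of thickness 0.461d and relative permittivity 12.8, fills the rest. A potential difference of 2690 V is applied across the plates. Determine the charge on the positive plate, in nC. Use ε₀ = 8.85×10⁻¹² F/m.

Q ≈ 40.4 nC

A = 460 mm² = 4.60×10⁻⁴ m².
Stacked slabs ⇒ two capacitors in series, each with the full plate area.
C₁ = κ₁ε₀A/d₁ = 23.4 × 8.85×10⁻¹² × 4.60×10⁻⁴ / 2.47×10⁻³ = 3.85×10⁻¹¹ F.
C₂ = κ₂ε₀A/d₂ = 12.8 × 8.85×10⁻¹² × 4.60×10⁻⁴ / 2.12×10⁻³ = 2.46×10⁻¹¹ F.
C = (1/C₁ + 1/C₂)⁻¹ = 1.50×10⁻¹¹ F.
Q = CV = 1.50×10⁻¹¹ × 2690 = 4.04×10⁻⁸ C.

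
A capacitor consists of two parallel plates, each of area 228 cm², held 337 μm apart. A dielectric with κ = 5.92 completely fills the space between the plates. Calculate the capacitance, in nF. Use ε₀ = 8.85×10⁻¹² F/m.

3.54 nF

A = 228 cm² = 2.28×10⁻² m².
C = κε₀A/d = 5.92 × 8.85×10⁻¹² × 2.28×10⁻² / 3.37×10⁻⁴ = 3.54×10⁻⁹ F.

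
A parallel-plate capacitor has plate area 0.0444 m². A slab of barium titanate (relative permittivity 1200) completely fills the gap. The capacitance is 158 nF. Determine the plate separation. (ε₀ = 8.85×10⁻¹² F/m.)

d ≈ 2.98 mm

d = κε₀A/C = 1200 × 8.85×10⁻¹² × 4.44×10⁻² / 1.58×10⁻⁷ = 2.98×10⁻³ m.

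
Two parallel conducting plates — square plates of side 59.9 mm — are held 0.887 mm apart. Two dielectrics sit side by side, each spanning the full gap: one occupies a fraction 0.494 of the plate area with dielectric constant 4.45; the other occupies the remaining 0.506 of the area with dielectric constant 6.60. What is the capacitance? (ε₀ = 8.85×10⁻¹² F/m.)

198 pF

A = (59.9 mm)² = 3.59×10⁻³ m².
Side-by-side slabs ⇒ two capacitors in parallel, each spanning the full gap.
C₁ = κ₁ε₀A₁/d = 4.45 × 8.85×10⁻¹² × 1.77×10⁻³ / 8.87×10⁻⁴ = 7.87×10⁻¹¹ F.
C₂ = κ₂ε₀A₂/d = 6.60 × 8.85×10⁻¹² × 1.82×10⁻³ / 8.87×10⁻⁴ = 1.20×10⁻¹⁰ F.
C = C₁ + C₂ = 1.98×10⁻¹⁰ F.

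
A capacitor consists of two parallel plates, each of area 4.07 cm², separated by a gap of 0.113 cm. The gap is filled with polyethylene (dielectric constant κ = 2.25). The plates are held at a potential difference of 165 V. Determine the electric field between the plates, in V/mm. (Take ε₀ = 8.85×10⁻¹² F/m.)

E ≈ 146 V/mm

E = V/d = 165 / 1.13×10⁻³ = 1.46×10⁵ V/m.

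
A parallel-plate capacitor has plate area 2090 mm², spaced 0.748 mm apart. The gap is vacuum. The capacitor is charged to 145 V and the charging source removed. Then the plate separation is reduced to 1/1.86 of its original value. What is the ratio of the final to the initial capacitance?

1.86

C = ε₀A/d scales as 1/d, so C₂/C₁ = d₁/d₂ = 1.86.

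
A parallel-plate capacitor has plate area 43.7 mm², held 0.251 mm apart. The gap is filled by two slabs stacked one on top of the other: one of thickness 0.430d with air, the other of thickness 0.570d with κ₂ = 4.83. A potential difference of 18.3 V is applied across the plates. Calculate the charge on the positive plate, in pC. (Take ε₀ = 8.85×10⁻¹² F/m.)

A = 43.7 mm² = 4.37×10⁻⁵ m².
Stacked slabs ⇒ two capacitors in series, each with the full plate area.
C₁ = κ₁ε₀A/d₁ = 1.00 × 8.85×10⁻¹² × 4.37×10⁻⁵ / 1.08×10⁻⁴ = 3.58×10⁻¹² F.
C₂ = κ₂ε₀A/d₂ = 4.83 × 8.85×10⁻¹² × 4.37×10⁻⁵ / 1.43×10⁻⁴ = 1.31×10⁻¹¹ F.
C = (1/C₁ + 1/C₂)⁻¹ = 2.81×10⁻¹² F.
Q = CV = 2.81×10⁻¹² × 18.3 = 5.15×10⁻¹¹ C.

51.5 pC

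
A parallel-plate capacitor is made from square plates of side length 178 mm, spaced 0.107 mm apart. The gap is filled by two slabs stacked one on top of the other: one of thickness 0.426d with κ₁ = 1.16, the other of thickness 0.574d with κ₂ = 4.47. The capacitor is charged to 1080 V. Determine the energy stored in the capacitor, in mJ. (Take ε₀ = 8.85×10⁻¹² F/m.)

A = (178 mm)² = 3.17×10⁻² m².
Stacked slabs ⇒ two capacitors in series, each with the full plate area.
C₁ = κ₁ε₀A/d₁ = 1.16 × 8.85×10⁻¹² × 3.17×10⁻² / 4.56×10⁻⁵ = 7.14×10⁻⁹ F.
C₂ = κ₂ε₀A/d₂ = 4.47 × 8.85×10⁻¹² × 3.17×10⁻² / 6.14×10⁻⁵ = 2.04×10⁻⁸ F.
C = (1/C₁ + 1/C₂)⁻¹ = 5.29×10⁻⁹ F.
U = ½CV² = ½ × 5.29×10⁻⁹ × (1080)² = 3.08×10⁻³ J.

U ≈ 3.08 mJ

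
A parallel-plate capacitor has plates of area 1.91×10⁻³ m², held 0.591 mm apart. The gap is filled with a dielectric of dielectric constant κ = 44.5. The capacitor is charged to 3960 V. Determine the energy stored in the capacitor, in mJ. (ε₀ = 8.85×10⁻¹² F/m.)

C = κε₀A/d = 44.5 × 8.85×10⁻¹² × 1.91×10⁻³ / 5.91×10⁻⁴ = 1.27×10⁻⁹ F.
U = ½CV² = ½ × 1.27×10⁻⁹ × (3960)² = 9.98×10⁻³ J.

9.98 mJ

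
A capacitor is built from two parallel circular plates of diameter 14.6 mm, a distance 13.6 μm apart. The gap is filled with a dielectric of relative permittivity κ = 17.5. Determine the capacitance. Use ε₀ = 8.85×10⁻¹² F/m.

C ≈ 1.91 nF

A = π(14.6/2 mm)² = 1.67×10⁻⁴ m².
C = κε₀A/d = 17.5 × 8.85×10⁻¹² × 1.67×10⁻⁴ / 1.36×10⁻⁵ = 1.91×10⁻⁹ F.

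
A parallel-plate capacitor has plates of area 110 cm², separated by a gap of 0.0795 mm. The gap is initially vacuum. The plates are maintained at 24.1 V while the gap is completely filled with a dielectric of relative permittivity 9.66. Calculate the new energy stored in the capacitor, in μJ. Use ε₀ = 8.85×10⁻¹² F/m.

3.44 μJ

A = 110 cm² = 1.10×10⁻² m².
Initially C₁ = ε₀A/d = 8.85×10⁻¹² × 1.10×10⁻² / 7.95×10⁻⁵ = 1.22×10⁻⁹ F.
U₁ = 3.56×10⁻⁷ J.
Battery connected ⇒ V is held fixed. C₂ = 9.66 C₁ and U = ½CV², so U₂/U₁ = C₂/C₁ = 9.66.
U₂ = 9.66 × 3.56×10⁻⁷ = 3.44×10⁻⁶ J.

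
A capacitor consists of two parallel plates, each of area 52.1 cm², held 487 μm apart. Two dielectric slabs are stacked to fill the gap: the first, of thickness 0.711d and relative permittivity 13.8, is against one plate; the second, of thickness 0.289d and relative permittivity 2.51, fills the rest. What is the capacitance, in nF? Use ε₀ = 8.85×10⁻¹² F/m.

0.568 nF

A = 52.1 cm² = 5.21×10⁻³ m².
Stacked slabs ⇒ two capacitors in series, each with the full plate area.
C₁ = κ₁ε₀A/d₁ = 13.8 × 8.85×10⁻¹² × 5.21×10⁻³ / 3.46×10⁻⁴ = 1.84×10⁻⁹ F.
C₂ = κ₂ε₀A/d₂ = 2.51 × 8.85×10⁻¹² × 5.21×10⁻³ / 1.41×10⁻⁴ = 8.22×10⁻¹⁰ F.
C = (1/C₁ + 1/C₂)⁻¹ = 5.68×10⁻¹⁰ F.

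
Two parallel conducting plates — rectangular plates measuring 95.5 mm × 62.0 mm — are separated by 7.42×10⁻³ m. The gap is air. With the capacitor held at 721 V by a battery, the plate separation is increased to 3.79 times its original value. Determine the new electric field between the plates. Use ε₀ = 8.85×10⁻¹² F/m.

E ≈ 25.6 kV/m

A = 95.5 × 62.0 mm² = 5.92×10⁻³ m².
Initially C₁ = ε₀A/d = 8.85×10⁻¹² × 5.92×10⁻³ / 7.42×10⁻³ = 7.06×10⁻¹² F.
E₁ = 9.72×10⁴ V/m.
Battery connected ⇒ V is held fixed. E = V/d, so E₂/E₁ = d₁/d₂ = 0.264.
E₂ = 0.264 × 9.72×10⁴ = 2.56×10⁴ V/m.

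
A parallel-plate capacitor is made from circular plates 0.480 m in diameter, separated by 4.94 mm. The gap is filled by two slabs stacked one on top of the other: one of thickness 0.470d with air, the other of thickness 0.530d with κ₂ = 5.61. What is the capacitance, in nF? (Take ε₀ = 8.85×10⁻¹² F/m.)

C ≈ 0.574 nF

A = π(0.480/2 m)² = 0.181 m².
Stacked slabs ⇒ two capacitors in series, each with the full plate area.
C₁ = κ₁ε₀A/d₁ = 1.00 × 8.85×10⁻¹² × 0.181 / 2.32×10⁻³ = 6.90×10⁻¹⁰ F.
C₂ = κ₂ε₀A/d₂ = 5.61 × 8.85×10⁻¹² × 0.181 / 2.62×10⁻³ = 3.43×10⁻⁹ F.
C = (1/C₁ + 1/C₂)⁻¹ = 5.74×10⁻¹⁰ F.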